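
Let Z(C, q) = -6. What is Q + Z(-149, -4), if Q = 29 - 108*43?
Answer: -4621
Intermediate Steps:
Q = -4615 (Q = 29 - 4644 = -4615)
Q + Z(-149, -4) = -4615 - 6 = -4621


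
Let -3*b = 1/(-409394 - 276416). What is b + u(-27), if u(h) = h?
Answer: -55550609/2057430 ≈ -27.000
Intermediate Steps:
b = 1/2057430 (b = -1/(3*(-409394 - 276416)) = -1/3/(-685810) = -1/3*(-1/685810) = 1/2057430 ≈ 4.8604e-7)
b + u(-27) = 1/2057430 - 27 = -55550609/2057430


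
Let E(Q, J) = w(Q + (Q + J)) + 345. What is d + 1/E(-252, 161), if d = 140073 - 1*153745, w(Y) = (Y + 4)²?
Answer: -1575916751/115266 ≈ -13672.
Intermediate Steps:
w(Y) = (4 + Y)²
E(Q, J) = 345 + (4 + J + 2*Q)² (E(Q, J) = (4 + (Q + (Q + J)))² + 345 = (4 + (Q + (J + Q)))² + 345 = (4 + (J + 2*Q))² + 345 = (4 + J + 2*Q)² + 345 = 345 + (4 + J + 2*Q)²)
d = -13672 (d = 140073 - 153745 = -13672)
d + 1/E(-252, 161) = -13672 + 1/(345 + (4 + 161 + 2*(-252))²) = -13672 + 1/(345 + (4 + 161 - 504)²) = -13672 + 1/(345 + (-339)²) = -13672 + 1/(345 + 114921) = -13672 + 1/115266 = -1575916751/115266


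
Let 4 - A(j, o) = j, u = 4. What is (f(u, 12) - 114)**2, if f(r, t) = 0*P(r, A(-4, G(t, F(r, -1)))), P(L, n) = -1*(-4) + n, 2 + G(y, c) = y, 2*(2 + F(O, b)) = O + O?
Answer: 12996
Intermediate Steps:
F(O, b) = -2 + O (F(O, b) = -2 + (O + O)/2 = -2 + (2*O)/2 = -2 + O)
G(y, c) = -2 + y
A(j, o) = 4 - j
P(L, n) = 4 + n
f(r, t) = 0 (f(r, t) = 0*(4 + (4 - 1*(-4))) = 0*(4 + (4 + 4)) = 0*(4 + 8) = 0*12 = 0)
(f(u, 12) - 114)**2 = (0 - 114)**2 = (-114)**2 = 12996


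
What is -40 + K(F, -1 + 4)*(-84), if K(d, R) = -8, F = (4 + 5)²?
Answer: 632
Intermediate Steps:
F = 81 (F = 9² = 81)
-40 + K(F, -1 + 4)*(-84) = -40 - 8*(-84) = -40 + 672 = 632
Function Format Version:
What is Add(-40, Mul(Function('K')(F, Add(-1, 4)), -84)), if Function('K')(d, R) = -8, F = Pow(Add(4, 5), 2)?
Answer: 632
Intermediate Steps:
F = 81 (F = Pow(9, 2) = 81)
Add(-40, Mul(Function('K')(F, Add(-1, 4)), -84)) = Add(-40, Mul(-8, -84)) = Add(-40, 672) = 632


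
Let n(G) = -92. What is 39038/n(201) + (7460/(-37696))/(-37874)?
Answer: -3483405356577/8209265248 ≈ -424.33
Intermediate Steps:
39038/n(201) + (7460/(-37696))/(-37874) = 39038/(-92) + (7460/(-37696))/(-37874) = 39038*(-1/92) + (7460*(-1/37696))*(-1/37874) = -19519/46 - 1865/9424*(-1/37874) = -19519/46 + 1865/356924576 = -3483405356577/8209265248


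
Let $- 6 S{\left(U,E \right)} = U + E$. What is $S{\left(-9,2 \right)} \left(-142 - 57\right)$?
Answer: $- \frac{1393}{6} \approx -232.17$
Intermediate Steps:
$S{\left(U,E \right)} = - \frac{E}{6} - \frac{U}{6}$ ($S{\left(U,E \right)} = - \frac{U + E}{6} = - \frac{E + U}{6} = - \frac{E}{6} - \frac{U}{6}$)
$S{\left(-9,2 \right)} \left(-142 - 57\right) = \left(\left(- \frac{1}{6}\right) 2 - - \frac{3}{2}\right) \left(-142 - 57\right) = \left(- \frac{1}{3} + \frac{3}{2}\right) \left(-199\right) = \frac{7}{6} \left(-199\right) = - \frac{1393}{6}$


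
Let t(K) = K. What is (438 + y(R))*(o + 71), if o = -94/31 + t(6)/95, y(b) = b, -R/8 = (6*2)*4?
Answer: 10818954/2945 ≈ 3673.7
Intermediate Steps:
R = -384 (R = -8*6*2*4 = -96*4 = -8*48 = -384)
o = -8744/2945 (o = -94/31 + 6/95 = -8744/2945 ≈ -2.9691)
(438 + y(R))*(o + 71) = (438 - 384)*(-8744/2945 + 71) = 54*(200351/2945) = 10818954/2945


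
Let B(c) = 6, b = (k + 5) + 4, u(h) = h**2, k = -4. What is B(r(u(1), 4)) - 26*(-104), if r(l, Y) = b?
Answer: 2710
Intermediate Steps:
b = 5 (b = (-4 + 5) + 4 = 1 + 4 = 5)
r(l, Y) = 5
B(r(u(1), 4)) - 26*(-104) = 6 - 26*(-104) = 6 + 2704 = 2710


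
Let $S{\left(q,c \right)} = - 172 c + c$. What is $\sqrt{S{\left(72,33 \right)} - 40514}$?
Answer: $i \sqrt{46157} \approx 214.84 i$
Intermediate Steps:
$S{\left(q,c \right)} = - 171 c$
$\sqrt{S{\left(72,33 \right)} - 40514} = \sqrt{\left(-171\right) 33 - 40514} = \sqrt{-5643 - 40514} = \sqrt{-46157} = i \sqrt{46157}$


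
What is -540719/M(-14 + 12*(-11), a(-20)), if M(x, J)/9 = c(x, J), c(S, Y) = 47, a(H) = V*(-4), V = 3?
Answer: -540719/423 ≈ -1278.3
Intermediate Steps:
a(H) = -12 (a(H) = 3*(-4) = -12)
M(x, J) = 423 (M(x, J) = 9*47 = 423)
-540719/M(-14 + 12*(-11), a(-20)) = -540719/423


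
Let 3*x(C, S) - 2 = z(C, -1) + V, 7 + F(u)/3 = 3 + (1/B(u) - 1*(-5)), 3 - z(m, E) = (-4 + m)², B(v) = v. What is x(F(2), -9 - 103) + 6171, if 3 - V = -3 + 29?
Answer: 73979/12 ≈ 6164.9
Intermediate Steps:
z(m, E) = 3 - (-4 + m)²
V = -23 (V = 3 - (-3 + 29) = 3 - 1*26 = 3 - 26 = -23)
F(u) = 3 + 3/u (F(u) = -21 + 3*(3 + (1/u - 1*(-5))) = -21 + 3*(3 + (1/u + 5)) = -21 + 3*(3 + (5 + 1/u)) = -21 + 3*(8 + 1/u) = -21 + (24 + 3/u) = 3 + 3/u)
x(C, S) = -6 - (-4 + C)²/3 (x(C, S) = ⅔ + ((3 - (-4 + C)²) - 23)/3 = ⅔ + (-20 - (-4 + C)²)/3 = ⅔ + (-20/3 - (-4 + C)²/3) = -6 - (-4 + C)²/3)
x(F(2), -9 - 103) + 6171 = (-6 - (-4 + (3 + 3/2))²/3) + 6171 = (-6 - (-4 + 9/2)²/3) + 6171 = (-6 - (½)²/3) + 6171 = (-6 - ⅓*¼) + 6171 = (-6 - 1/12) + 6171 = -73/12 + 6171 = 73979/12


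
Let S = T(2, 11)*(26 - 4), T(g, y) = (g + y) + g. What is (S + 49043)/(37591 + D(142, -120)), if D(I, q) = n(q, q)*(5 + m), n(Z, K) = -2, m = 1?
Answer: 49373/37579 ≈ 1.3138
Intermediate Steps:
T(g, y) = y + 2*g
D(I, q) = -12 (D(I, q) = -2*(5 + 1) = -2*6 = -12)
S = 330 (S = (11 + 2*2)*(26 - 4) = (11 + 4)*22 = 15*22 = 330)
(S + 49043)/(37591 + D(142, -120)) = (330 + 49043)/(37591 - 12) = 49373/37579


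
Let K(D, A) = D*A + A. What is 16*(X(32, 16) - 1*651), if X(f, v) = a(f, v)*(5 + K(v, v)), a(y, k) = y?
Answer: 131408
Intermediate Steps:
K(D, A) = A + A*D (K(D, A) = A*D + A = A + A*D)
X(f, v) = f*(5 + v*(1 + v))
16*(X(32, 16) - 1*651) = 16*(32*(5 + 16*(1 + 16)) - 1*651) = 16*(32*(5 + 16*17) - 651) = 16*(32*(5 + 272) - 651) = 16*(32*277 - 651) = 16*(8864 - 651) = 16*8213 = 131408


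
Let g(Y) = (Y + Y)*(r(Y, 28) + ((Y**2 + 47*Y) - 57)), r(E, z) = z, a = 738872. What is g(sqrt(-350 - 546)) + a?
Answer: 654648 - 14800*I*sqrt(14) ≈ 6.5465e+5 - 55377.0*I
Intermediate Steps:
g(Y) = 2*Y*(-29 + Y**2 + 47*Y) (g(Y) = (Y + Y)*(28 + ((Y**2 + 47*Y) - 57)) = (2*Y)*(28 + (-57 + Y**2 + 47*Y)) = (2*Y)*(-29 + Y**2 + 47*Y) = 2*Y*(-29 + Y**2 + 47*Y))
g(sqrt(-350 - 546)) + a = 2*sqrt(-350 - 546)*(-29 + (sqrt(-350 - 546))**2 + 47*sqrt(-350 - 546)) + 738872 = 2*sqrt(-896)*(-29 + (sqrt(-896))**2 + 47*sqrt(-896)) + 738872 = 2*(8*I*sqrt(14))*(-29 + (8*I*sqrt(14))**2 + 47*(8*I*sqrt(14))) + 738872 = 2*(8*I*sqrt(14))*(-29 - 896 + 376*I*sqrt(14)) + 738872 = 2*(8*I*sqrt(14))*(-925 + 376*I*sqrt(14)) + 738872 = 16*I*sqrt(14)*(-925 + 376*I*sqrt(14)) + 738872 = 738872 + 16*I*sqrt(14)*(-925 + 376*I*sqrt(14))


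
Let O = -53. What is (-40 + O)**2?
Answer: 8649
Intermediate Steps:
(-40 + O)**2 = (-40 - 53)**2 = (-93)**2 = 8649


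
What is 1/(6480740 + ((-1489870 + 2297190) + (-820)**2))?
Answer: 1/7960460 ≈ 1.2562e-7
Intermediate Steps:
1/(6480740 + ((-1489870 + 2297190) + (-820)**2)) = 1/(6480740 + (807320 + 672400)) = 1/(6480740 + 1479720) = 1/7960460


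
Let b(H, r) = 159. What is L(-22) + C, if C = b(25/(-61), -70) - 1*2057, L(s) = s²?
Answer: -1414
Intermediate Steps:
C = -1898 (C = 159 - 1*2057 = 159 - 2057 = -1898)
L(-22) + C = (-22)² - 1898 = 484 - 1898 = -1414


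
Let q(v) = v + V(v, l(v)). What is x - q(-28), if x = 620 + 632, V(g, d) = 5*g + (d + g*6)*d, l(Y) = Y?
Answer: -4068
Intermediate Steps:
V(g, d) = 5*g + d*(d + 6*g) (V(g, d) = 5*g + (d + 6*g)*d = 5*g + d*(d + 6*g))
x = 1252
q(v) = 6*v + 7*v² (q(v) = v + (v² + 5*v + 6*v*v) = v + (v² + 5*v + 6*v²) = v + (5*v + 7*v²) = 6*v + 7*v²)
x - q(-28) = 1252 - (-28)*(6 + 7*(-28)) = 1252 - (-28)*(6 - 196) = 1252 - (-28)*(-190) = 1252 - 1*5320 = 1252 - 5320 = -4068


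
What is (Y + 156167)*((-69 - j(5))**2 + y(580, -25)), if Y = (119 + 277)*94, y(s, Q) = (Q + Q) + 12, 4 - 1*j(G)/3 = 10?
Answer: 495661133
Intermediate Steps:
j(G) = -18 (j(G) = 12 - 3*10 = 12 - 30 = -18)
y(s, Q) = 12 + 2*Q (y(s, Q) = 2*Q + 12 = 12 + 2*Q)
Y = 37224 (Y = 396*94 = 37224)
(Y + 156167)*((-69 - j(5))**2 + y(580, -25)) = (37224 + 156167)*((-69 - 1*(-18))**2 + (12 + 2*(-25))) = 193391*((-69 + 18)**2 + (12 - 50)) = 193391*((-51)**2 - 38) = 193391*(2601 - 38) = 193391*2563 = 495661133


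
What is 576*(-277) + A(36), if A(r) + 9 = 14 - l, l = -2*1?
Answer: -159545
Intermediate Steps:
l = -2
A(r) = 7 (A(r) = -9 + (14 - 1*(-2)) = -9 + (14 + 2) = -9 + 16 = 7)
576*(-277) + A(36) = 576*(-277) + 7 = -159552 + 7 = -159545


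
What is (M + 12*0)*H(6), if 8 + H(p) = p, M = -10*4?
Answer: 80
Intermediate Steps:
M = -40
H(p) = -8 + p
(M + 12*0)*H(6) = (-40 + 12*0)*(-8 + 6) = (-40 + 0)*(-2) = -40*(-2) = 80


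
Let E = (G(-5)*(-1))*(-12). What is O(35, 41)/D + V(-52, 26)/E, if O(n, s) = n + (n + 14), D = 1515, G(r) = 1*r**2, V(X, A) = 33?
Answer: 1671/10100 ≈ 0.16545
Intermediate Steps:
G(r) = r**2
E = 300 (E = ((-5)**2*(-1))*(-12) = (25*(-1))*(-12) = -25*(-12) = 300)
O(n, s) = 14 + 2*n (O(n, s) = n + (14 + n) = 14 + 2*n)
O(35, 41)/D + V(-52, 26)/E = (14 + 2*35)/1515 + 33/300 = (14 + 70)*(1/1515) + 33*(1/300) = 84*(1/1515) + 11/100 = 28/505 + 11/100 = 1671/10100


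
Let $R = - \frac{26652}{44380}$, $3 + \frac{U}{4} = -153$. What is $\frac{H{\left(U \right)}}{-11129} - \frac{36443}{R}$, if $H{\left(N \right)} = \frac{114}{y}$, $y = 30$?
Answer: $\frac{22499225678228}{370762635} \approx 60684.0$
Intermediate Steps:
$U = -624$ ($U = -12 + 4 \left(-153\right) = -12 - 612 = -624$)
$R = - \frac{6663}{11095}$ ($R = \left(-26652\right) \frac{1}{44380} = - \frac{6663}{11095} \approx -0.60054$)
$H{\left(N \right)} = \frac{19}{5}$ ($H{\left(N \right)} = \frac{114}{30} = 114 \cdot \frac{1}{30} = \frac{19}{5}$)
$\frac{H{\left(U \right)}}{-11129} - \frac{36443}{R} = \frac{19}{5 \left(-11129\right)} - \frac{36443}{- \frac{6663}{11095}} = \frac{19}{5} \left(- \frac{1}{11129}\right) - - \frac{404335085}{6663} = - \frac{19}{55645} + \frac{404335085}{6663} = \frac{22499225678228}{370762635}$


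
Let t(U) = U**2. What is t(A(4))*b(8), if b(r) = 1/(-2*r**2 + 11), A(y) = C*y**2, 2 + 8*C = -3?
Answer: -100/117 ≈ -0.85470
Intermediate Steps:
C = -5/8 (C = -1/4 + (1/8)*(-3) = -1/4 - 3/8 = -5/8 ≈ -0.62500)
A(y) = -5*y**2/8
b(r) = 1/(11 - 2*r**2)
t(A(4))*b(8) = (-5/8*4**2)**2*(-1/(-11 + 2*8**2)) = (-5/8*16)**2*(-1/(-11 + 2*64)) = (-10)**2*(-1/(-11 + 128)) = 100*(-1/117) = -100/117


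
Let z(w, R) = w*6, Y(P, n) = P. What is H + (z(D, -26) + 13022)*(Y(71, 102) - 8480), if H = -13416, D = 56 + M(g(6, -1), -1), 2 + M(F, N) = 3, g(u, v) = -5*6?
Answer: -112391292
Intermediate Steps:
g(u, v) = -30
M(F, N) = 1 (M(F, N) = -2 + 3 = 1)
D = 57 (D = 56 + 1 = 57)
z(w, R) = 6*w
H + (z(D, -26) + 13022)*(Y(71, 102) - 8480) = -13416 + (6*57 + 13022)*(71 - 8480) = -13416 + (342 + 13022)*(-8409) = -13416 + 13364*(-8409) = -13416 - 112377876 = -112391292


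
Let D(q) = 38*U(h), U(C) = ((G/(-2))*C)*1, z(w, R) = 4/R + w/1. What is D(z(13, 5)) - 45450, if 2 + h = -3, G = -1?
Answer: -45545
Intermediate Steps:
h = -5 (h = -2 - 3 = -5)
z(w, R) = w + 4/R (z(w, R) = 4/R + w*1 = 4/R + w = w + 4/R)
U(C) = C/2 (U(C) = ((-1/(-2))*C)*1 = ((-1*(-1/2))*C)*1 = (C/2)*1 = C/2)
D(q) = -95 (D(q) = 38*((1/2)*(-5)) = 38*(-5/2) = -95)
D(z(13, 5)) - 45450 = -95 - 45450 = -45545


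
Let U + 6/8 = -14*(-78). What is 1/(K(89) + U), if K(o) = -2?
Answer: 4/4357 ≈ 0.00091806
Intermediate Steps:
U = 4365/4 (U = -¾ - 14*(-78) = -¾ + 1092 = 4365/4 ≈ 1091.3)
1/(K(89) + U) = 1/(-2 + 4365/4) = 1/(4357/4) = 4/4357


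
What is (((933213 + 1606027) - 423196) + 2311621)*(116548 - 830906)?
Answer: -3162937914070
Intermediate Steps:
(((933213 + 1606027) - 423196) + 2311621)*(116548 - 830906) = ((2539240 - 423196) + 2311621)*(-714358) = (2116044 + 2311621)*(-714358) = 4427665*(-714358) = -3162937914070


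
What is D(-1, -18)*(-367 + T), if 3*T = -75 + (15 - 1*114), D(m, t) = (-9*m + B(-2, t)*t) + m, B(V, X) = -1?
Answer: -11050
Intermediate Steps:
D(m, t) = -t - 8*m (D(m, t) = (-9*m - t) + m = (-t - 9*m) + m = -t - 8*m)
T = -58 (T = (-75 + (15 - 1*114))/3 = (-75 + (15 - 114))/3 = (-75 - 99)/3 = (⅓)*(-174) = -58)
D(-1, -18)*(-367 + T) = (-1*(-18) - 8*(-1))*(-367 - 58) = (18 + 8)*(-425) = 26*(-425) = -11050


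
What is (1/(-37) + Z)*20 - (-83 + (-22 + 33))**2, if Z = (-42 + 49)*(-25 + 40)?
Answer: -114128/37 ≈ -3084.5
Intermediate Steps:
Z = 105 (Z = 7*15 = 105)
(1/(-37) + Z)*20 - (-83 + (-22 + 33))**2 = (1/(-37) + 105)*20 - (-83 + (-22 + 33))**2 = (-1/37 + 105)*20 - (-83 + 11)**2 = (3884/37)*20 - 1*(-72)**2 = 77680/37 - 1*5184 = 77680/37 - 5184 = -114128/37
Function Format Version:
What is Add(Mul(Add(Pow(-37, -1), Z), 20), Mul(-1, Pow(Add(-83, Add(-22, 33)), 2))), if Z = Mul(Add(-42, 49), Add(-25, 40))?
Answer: Rational(-114128, 37) ≈ -3084.5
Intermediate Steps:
Z = 105 (Z = Mul(7, 15) = 105)
Add(Mul(Add(Pow(-37, -1), Z), 20), Mul(-1, Pow(Add(-83, Add(-22, 33)), 2))) = Add(Mul(Add(Pow(-37, -1), 105), 20), Mul(-1, Pow(Add(-83, Add(-22, 33)), 2))) = Add(Mul(Add(Rational(-1, 37), 105), 20), Mul(-1, Pow(Add(-83, 11), 2))) = Add(Mul(Rational(3884, 37), 20), Mul(-1, Pow(-72, 2))) = Add(Rational(77680, 37), Mul(-1, 5184)) = Add(Rational(77680, 37), -5184) = Rational(-114128, 37)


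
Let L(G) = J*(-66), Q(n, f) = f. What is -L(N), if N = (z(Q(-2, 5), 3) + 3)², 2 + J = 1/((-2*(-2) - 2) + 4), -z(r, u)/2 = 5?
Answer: -121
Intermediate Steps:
z(r, u) = -10 (z(r, u) = -2*5 = -10)
J = -11/6 (J = -2 + 1/((-2*(-2) - 2) + 4) = -2 + 1/((4 - 2) + 4) = -2 + 1/(2 + 4) = -2 + 1/6 = -2 + ⅙ = -11/6 ≈ -1.8333)
N = 49 (N = (-10 + 3)² = (-7)² = 49)
L(G) = 121 (L(G) = -11/6*(-66) = 121)
-L(N) = -1*121 = -121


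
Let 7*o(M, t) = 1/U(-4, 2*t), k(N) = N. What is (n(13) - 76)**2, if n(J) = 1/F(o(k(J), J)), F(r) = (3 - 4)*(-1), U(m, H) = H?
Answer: 5625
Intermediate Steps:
o(M, t) = 1/(14*t) (o(M, t) = 1/(7*((2*t))) = (1/(2*t))/7 = 1/(14*t))
F(r) = 1 (F(r) = -1*(-1) = 1)
n(J) = 1 (n(J) = 1/1 = 1)
(n(13) - 76)**2 = (1 - 76)**2 = (-75)**2 = 5625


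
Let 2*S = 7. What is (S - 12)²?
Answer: 289/4 ≈ 72.250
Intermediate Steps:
S = 7/2 (S = (½)*7 = 7/2 ≈ 3.5000)
(S - 12)² = (7/2 - 12)² = (-17/2)² = 289/4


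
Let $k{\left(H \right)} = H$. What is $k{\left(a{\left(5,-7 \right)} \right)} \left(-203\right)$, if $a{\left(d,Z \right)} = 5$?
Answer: $-1015$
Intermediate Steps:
$k{\left(a{\left(5,-7 \right)} \right)} \left(-203\right) = 5 \left(-203\right) = -1015$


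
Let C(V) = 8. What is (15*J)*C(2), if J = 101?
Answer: 12120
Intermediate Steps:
(15*J)*C(2) = (15*101)*8 = 1515*8 = 12120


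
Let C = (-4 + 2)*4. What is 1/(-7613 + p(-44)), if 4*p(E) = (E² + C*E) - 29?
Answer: -4/28193 ≈ -0.00014188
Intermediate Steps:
C = -8 (C = -2*4 = -8)
p(E) = -29/4 - 2*E + E²/4 (p(E) = ((E² - 8*E) - 29)/4 = (-29 + E² - 8*E)/4 = -29/4 - 2*E + E²/4)
1/(-7613 + p(-44)) = 1/(-7613 + (-29/4 - 2*(-44) + (¼)*(-44)²)) = 1/(-7613 + (-29/4 + 88 + (¼)*1936)) = 1/(-7613 + (-29/4 + 88 + 484)) = 1/(-7613 + 2259/4) = 1/(-28193/4) = -4/28193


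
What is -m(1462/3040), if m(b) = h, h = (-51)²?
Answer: -2601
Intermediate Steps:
h = 2601
m(b) = 2601
-m(1462/3040) = -1*2601 = -2601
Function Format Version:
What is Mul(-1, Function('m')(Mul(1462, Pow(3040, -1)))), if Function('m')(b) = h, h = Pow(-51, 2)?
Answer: -2601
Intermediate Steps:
h = 2601
Function('m')(b) = 2601
Mul(-1, Function('m')(Mul(1462, Pow(3040, -1)))) = Mul(-1, 2601) = -2601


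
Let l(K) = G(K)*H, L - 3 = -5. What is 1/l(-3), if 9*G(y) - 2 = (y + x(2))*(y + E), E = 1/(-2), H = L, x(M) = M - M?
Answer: -9/25 ≈ -0.36000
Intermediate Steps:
x(M) = 0
L = -2 (L = 3 - 5 = -2)
H = -2
E = -½ ≈ -0.50000
G(y) = 2/9 + y*(-½ + y)/9 (G(y) = 2/9 + ((y + 0)*(y - ½))/9 = 2/9 + (y*(-½ + y))/9 = 2/9 + y*(-½ + y)/9)
l(K) = -4/9 - 2*K²/9 + K/9 (l(K) = (2/9 - K/18 + K²/9)*(-2) = -4/9 - 2*K²/9 + K/9)
1/l(-3) = 1/(-4/9 - 2/9*(-3)² + (⅑)*(-3)) = 1/(-4/9 - 2/9*9 - ⅓) = 1/(-4/9 - 2 - ⅓) = 1/(-25/9) = -9/25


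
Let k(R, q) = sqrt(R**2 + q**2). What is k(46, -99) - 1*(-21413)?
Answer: 21413 + sqrt(11917) ≈ 21522.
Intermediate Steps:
k(46, -99) - 1*(-21413) = sqrt(46**2 + (-99)**2) - 1*(-21413) = sqrt(2116 + 9801) + 21413 = sqrt(11917) + 21413 = 21413 + sqrt(11917)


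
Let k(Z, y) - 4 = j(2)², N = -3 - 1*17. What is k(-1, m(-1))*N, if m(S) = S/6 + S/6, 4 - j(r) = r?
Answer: -160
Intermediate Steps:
j(r) = 4 - r
N = -20 (N = -3 - 17 = -20)
m(S) = S/3 (m(S) = S*(⅙) + S*(⅙) = S/6 + S/6 = S/3)
k(Z, y) = 8 (k(Z, y) = 4 + (4 - 1*2)² = 4 + (4 - 2)² = 4 + 2² = 4 + 4 = 8)
k(-1, m(-1))*N = 8*(-20) = -160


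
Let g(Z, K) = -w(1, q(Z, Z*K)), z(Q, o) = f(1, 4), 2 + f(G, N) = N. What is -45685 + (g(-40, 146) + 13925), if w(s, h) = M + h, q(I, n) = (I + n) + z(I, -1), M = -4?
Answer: -25878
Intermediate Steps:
f(G, N) = -2 + N
z(Q, o) = 2 (z(Q, o) = -2 + 4 = 2)
q(I, n) = 2 + I + n (q(I, n) = (I + n) + 2 = 2 + I + n)
w(s, h) = -4 + h
g(Z, K) = 2 - Z - K*Z (g(Z, K) = -(-4 + (2 + Z + Z*K)) = -(-4 + (2 + Z + K*Z)) = -(-2 + Z + K*Z) = 2 - Z - K*Z)
-45685 + (g(-40, 146) + 13925) = -45685 + ((2 - 1*(-40) - 1*146*(-40)) + 13925) = -45685 + ((2 + 40 + 5840) + 13925) = -45685 + (5882 + 13925) = -45685 + 19807 = -25878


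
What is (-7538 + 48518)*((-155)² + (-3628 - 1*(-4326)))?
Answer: 1013148540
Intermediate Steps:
(-7538 + 48518)*((-155)² + (-3628 - 1*(-4326))) = 40980*(24025 + (-3628 + 4326)) = 40980*(24025 + 698) = 40980*24723 = 1013148540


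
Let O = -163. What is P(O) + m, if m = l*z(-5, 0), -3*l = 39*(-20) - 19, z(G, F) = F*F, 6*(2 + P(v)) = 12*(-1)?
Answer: -4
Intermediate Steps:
P(v) = -4 (P(v) = -2 + (12*(-1))/6 = -2 + (⅙)*(-12) = -2 - 2 = -4)
z(G, F) = F²
l = 799/3 (l = -(39*(-20) - 19)/3 = -(-780 - 19)/3 = -⅓*(-799) = 799/3 ≈ 266.33)
m = 0 (m = (799/3)*0² = (799/3)*0 = 0)
P(O) + m = -4 + 0 = -4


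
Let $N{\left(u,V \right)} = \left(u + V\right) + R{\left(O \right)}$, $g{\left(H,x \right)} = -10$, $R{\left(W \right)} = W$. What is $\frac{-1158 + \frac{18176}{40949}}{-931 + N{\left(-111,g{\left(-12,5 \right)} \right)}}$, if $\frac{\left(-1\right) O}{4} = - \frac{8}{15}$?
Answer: $\frac{355505745}{322432426} \approx 1.1026$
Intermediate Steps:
$O = \frac{32}{15}$ ($O = - 4 \left(- \frac{8}{15}\right) = - 4 \left(\left(-8\right) \frac{1}{15}\right) = \left(-4\right) \left(- \frac{8}{15}\right) = \frac{32}{15} \approx 2.1333$)
$N{\left(u,V \right)} = \frac{32}{15} + V + u$ ($N{\left(u,V \right)} = \left(u + V\right) + \frac{32}{15} = \left(V + u\right) + \frac{32}{15} = \frac{32}{15} + V + u$)
$\frac{-1158 + \frac{18176}{40949}}{-931 + N{\left(-111,g{\left(-12,5 \right)} \right)}} = \frac{-1158 + \frac{18176}{40949}}{-931 - \frac{1783}{15}} = \frac{-1158 + 18176 \cdot \frac{1}{40949}}{-931 - \frac{1783}{15}} = \frac{-1158 + \frac{18176}{40949}}{- \frac{15748}{15}} = \left(- \frac{47400766}{40949}\right) \left(- \frac{15}{15748}\right) = \frac{355505745}{322432426}$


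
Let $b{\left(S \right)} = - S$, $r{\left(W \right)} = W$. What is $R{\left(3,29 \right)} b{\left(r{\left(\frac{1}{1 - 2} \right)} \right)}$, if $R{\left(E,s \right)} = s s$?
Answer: $841$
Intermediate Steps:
$R{\left(E,s \right)} = s^{2}$
$R{\left(3,29 \right)} b{\left(r{\left(\frac{1}{1 - 2} \right)} \right)} = 29^{2} \left(- \frac{1}{1 - 2}\right) = 841 \left(- \frac{1}{-1}\right) = 841 \left(\left(-1\right) \left(-1\right)\right) = 841 \cdot 1 = 841$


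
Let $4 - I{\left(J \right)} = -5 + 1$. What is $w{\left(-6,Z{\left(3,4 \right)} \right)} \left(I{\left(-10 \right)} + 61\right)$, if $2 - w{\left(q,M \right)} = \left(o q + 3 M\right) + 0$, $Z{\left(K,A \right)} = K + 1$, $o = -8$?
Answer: $-4002$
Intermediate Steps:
$I{\left(J \right)} = 8$ ($I{\left(J \right)} = 4 - \left(-5 + 1\right) = 4 - -4 = 4 + 4 = 8$)
$Z{\left(K,A \right)} = 1 + K$
$w{\left(q,M \right)} = 2 - 3 M + 8 q$ ($w{\left(q,M \right)} = 2 - \left(\left(- 8 q + 3 M\right) + 0\right) = 2 - \left(- 8 q + 3 M\right) = 2 - 3 M + 8 q$)
$w{\left(-6,Z{\left(3,4 \right)} \right)} \left(I{\left(-10 \right)} + 61\right) = \left(2 - 3 \left(1 + 3\right) + 8 \left(-6\right)\right) \left(8 + 61\right) = \left(2 - 12 - 48\right) 69 = \left(-58\right) 69 = -4002$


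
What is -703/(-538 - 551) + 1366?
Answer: 1488277/1089 ≈ 1366.6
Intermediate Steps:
-703/(-538 - 551) + 1366 = -703/(-1089) + 1366 = -703*(-1/1089) + 1366 = 703/1089 + 1366 = 1488277/1089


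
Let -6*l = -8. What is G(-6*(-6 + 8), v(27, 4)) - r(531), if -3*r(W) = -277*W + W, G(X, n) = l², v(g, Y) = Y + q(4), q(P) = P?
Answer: -439652/9 ≈ -48850.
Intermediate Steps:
l = 4/3 (l = -⅙*(-8) = 4/3 ≈ 1.3333)
v(g, Y) = 4 + Y (v(g, Y) = Y + 4 = 4 + Y)
G(X, n) = 16/9 (G(X, n) = (4/3)² = 16/9)
r(W) = 92*W (r(W) = -(-277*W + W)/3 = -(-92)*W = 92*W)
G(-6*(-6 + 8), v(27, 4)) - r(531) = 16/9 - 92*531 = 16/9 - 1*48852 = 16/9 - 48852 = -439652/9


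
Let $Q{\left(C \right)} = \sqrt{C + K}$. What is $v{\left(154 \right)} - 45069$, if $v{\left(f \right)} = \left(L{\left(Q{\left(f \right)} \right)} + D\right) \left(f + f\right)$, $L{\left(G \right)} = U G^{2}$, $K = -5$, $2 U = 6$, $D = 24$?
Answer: $99999$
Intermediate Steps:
$U = 3$ ($U = \frac{1}{2} \cdot 6 = 3$)
$Q{\left(C \right)} = \sqrt{-5 + C}$ ($Q{\left(C \right)} = \sqrt{C - 5} = \sqrt{-5 + C}$)
$L{\left(G \right)} = 3 G^{2}$
$v{\left(f \right)} = 2 f \left(9 + 3 f\right)$ ($v{\left(f \right)} = \left(3 \left(\sqrt{-5 + f}\right)^{2} + 24\right) \left(f + f\right) = \left(3 \left(-5 + f\right) + 24\right) 2 f = \left(\left(-15 + 3 f\right) + 24\right) 2 f = \left(9 + 3 f\right) 2 f = 2 f \left(9 + 3 f\right)$)
$v{\left(154 \right)} - 45069 = 6 \cdot 154 \left(3 + 154\right) - 45069 = 6 \cdot 154 \cdot 157 - 45069 = 145068 - 45069 = 99999$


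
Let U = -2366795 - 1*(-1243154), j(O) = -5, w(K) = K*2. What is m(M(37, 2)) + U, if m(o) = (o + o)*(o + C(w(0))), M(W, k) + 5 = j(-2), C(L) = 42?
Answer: -1124281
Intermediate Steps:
w(K) = 2*K
M(W, k) = -10 (M(W, k) = -5 - 5 = -10)
m(o) = 2*o*(42 + o) (m(o) = (o + o)*(o + 42) = (2*o)*(42 + o) = 2*o*(42 + o))
U = -1123641 (U = -2366795 + 1243154 = -1123641)
m(M(37, 2)) + U = 2*(-10)*(42 - 10) - 1123641 = 2*(-10)*32 - 1123641 = -640 - 1123641 = -1124281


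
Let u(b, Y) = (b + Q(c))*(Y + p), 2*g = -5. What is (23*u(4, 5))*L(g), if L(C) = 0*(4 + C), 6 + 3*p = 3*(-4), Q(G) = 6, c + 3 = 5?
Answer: 0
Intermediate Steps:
g = -5/2 (g = (1/2)*(-5) = -5/2 ≈ -2.5000)
c = 2 (c = -3 + 5 = 2)
p = -6 (p = -2 + (3*(-4))/3 = -2 + (1/3)*(-12) = -2 - 4 = -6)
u(b, Y) = (-6 + Y)*(6 + b) (u(b, Y) = (b + 6)*(Y - 6) = (6 + b)*(-6 + Y) = (-6 + Y)*(6 + b))
L(C) = 0
(23*u(4, 5))*L(g) = (23*(-36 - 6*4 + 6*5 + 5*4))*0 = (23*(-36 - 24 + 30 + 20))*0 = (23*(-10))*0 = -230*0 = 0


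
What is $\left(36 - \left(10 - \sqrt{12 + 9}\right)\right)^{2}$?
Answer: $\left(26 + \sqrt{21}\right)^{2} \approx 935.29$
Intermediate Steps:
$\left(36 - \left(10 - \sqrt{12 + 9}\right)\right)^{2} = \left(36 - \left(10 - \sqrt{21}\right)\right)^{2} = \left(26 + \sqrt{21}\right)^{2}$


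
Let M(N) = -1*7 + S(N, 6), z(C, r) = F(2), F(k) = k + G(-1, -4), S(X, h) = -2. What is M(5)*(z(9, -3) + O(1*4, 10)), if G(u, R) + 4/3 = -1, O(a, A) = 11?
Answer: -96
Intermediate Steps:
G(u, R) = -7/3 (G(u, R) = -4/3 - 1 = -7/3)
F(k) = -7/3 + k (F(k) = k - 7/3 = -7/3 + k)
z(C, r) = -⅓ (z(C, r) = -7/3 + 2 = -⅓)
M(N) = -9 (M(N) = -1*7 - 2 = -7 - 2 = -9)
M(5)*(z(9, -3) + O(1*4, 10)) = -9*(-⅓ + 11) = -9*32/3 = -96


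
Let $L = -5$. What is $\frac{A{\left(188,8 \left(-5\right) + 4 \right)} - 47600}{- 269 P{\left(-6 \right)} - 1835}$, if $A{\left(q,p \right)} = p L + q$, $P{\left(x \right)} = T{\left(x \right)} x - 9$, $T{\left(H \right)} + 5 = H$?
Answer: $\frac{2952}{1073} \approx 2.7512$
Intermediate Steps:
$T{\left(H \right)} = -5 + H$
$P{\left(x \right)} = -9 + x \left(-5 + x\right)$ ($P{\left(x \right)} = \left(-5 + x\right) x - 9 = x \left(-5 + x\right) - 9 = -9 + x \left(-5 + x\right)$)
$A{\left(q,p \right)} = q - 5 p$ ($A{\left(q,p \right)} = p \left(-5\right) + q = - 5 p + q = q - 5 p$)
$\frac{A{\left(188,8 \left(-5\right) + 4 \right)} - 47600}{- 269 P{\left(-6 \right)} - 1835} = \frac{\left(188 - 5 \left(8 \left(-5\right) + 4\right)\right) - 47600}{- 269 \left(-9 - 6 \left(-5 - 6\right)\right) - 1835} = \frac{\left(188 - 5 \left(-40 + 4\right)\right) - 47600}{- 269 \left(-9 - -66\right) - 1835} = \frac{\left(188 - -180\right) - 47600}{- 269 \left(-9 + 66\right) - 1835} = \frac{\left(188 + 180\right) - 47600}{\left(-269\right) 57 - 1835} = \frac{368 - 47600}{-15333 - 1835} = - \frac{47232}{-17168} = \left(-47232\right) \left(- \frac{1}{17168}\right) = \frac{2952}{1073}$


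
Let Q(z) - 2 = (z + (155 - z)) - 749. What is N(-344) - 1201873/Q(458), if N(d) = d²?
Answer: 71256785/592 ≈ 1.2037e+5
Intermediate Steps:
Q(z) = -592 (Q(z) = 2 + ((z + (155 - z)) - 749) = 2 + (155 - 749) = 2 - 594 = -592)
N(-344) - 1201873/Q(458) = (-344)² - 1201873/(-592) = 118336 - 1201873*(-1/592) = 118336 + 1201873/592 = 71256785/592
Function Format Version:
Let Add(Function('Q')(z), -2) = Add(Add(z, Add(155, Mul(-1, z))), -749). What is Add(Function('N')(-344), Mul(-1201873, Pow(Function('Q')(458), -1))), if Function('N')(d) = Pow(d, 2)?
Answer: Rational(71256785, 592) ≈ 1.2037e+5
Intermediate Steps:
Function('Q')(z) = -592 (Function('Q')(z) = Add(2, Add(Add(z, Add(155, Mul(-1, z))), -749)) = Add(2, Add(155, -749)) = Add(2, -594) = -592)
Add(Function('N')(-344), Mul(-1201873, Pow(Function('Q')(458), -1))) = Add(Pow(-344, 2), Mul(-1201873, Pow(-592, -1))) = Add(118336, Mul(-1201873, Rational(-1, 592))) = Add(118336, Rational(1201873, 592)) = Rational(71256785, 592)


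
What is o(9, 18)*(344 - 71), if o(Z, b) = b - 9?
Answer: 2457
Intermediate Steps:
o(Z, b) = -9 + b
o(9, 18)*(344 - 71) = (-9 + 18)*(344 - 71) = 9*273 = 2457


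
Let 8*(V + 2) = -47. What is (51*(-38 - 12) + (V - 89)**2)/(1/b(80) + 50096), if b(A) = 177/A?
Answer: 77424225/567492608 ≈ 0.13643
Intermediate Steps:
V = -63/8 (V = -2 + (1/8)*(-47) = -2 - 47/8 = -63/8 ≈ -7.8750)
(51*(-38 - 12) + (V - 89)**2)/(1/b(80) + 50096) = (51*(-38 - 12) + (-63/8 - 89)**2)/(1/(177/80) + 50096) = (51*(-50) + (-775/8)**2)/(1/(177*(1/80)) + 50096) = (-2550 + 600625/64)/(1/(177/80) + 50096) = 437425/(64*(80/177 + 50096)) = 437425/(64*(8867072/177)) = (437425/64)*(177/8867072) = 77424225/567492608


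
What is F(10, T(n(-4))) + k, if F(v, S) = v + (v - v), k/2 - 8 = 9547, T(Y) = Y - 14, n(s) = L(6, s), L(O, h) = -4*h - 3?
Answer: 19120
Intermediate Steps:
L(O, h) = -3 - 4*h
n(s) = -3 - 4*s
T(Y) = -14 + Y
k = 19110 (k = 16 + 2*9547 = 16 + 19094 = 19110)
F(v, S) = v (F(v, S) = v + 0 = v)
F(10, T(n(-4))) + k = 10 + 19110 = 19120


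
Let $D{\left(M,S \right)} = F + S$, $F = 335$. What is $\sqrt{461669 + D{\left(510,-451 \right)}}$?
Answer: $\sqrt{461553} \approx 679.38$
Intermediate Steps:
$D{\left(M,S \right)} = 335 + S$
$\sqrt{461669 + D{\left(510,-451 \right)}} = \sqrt{461669 + \left(335 - 451\right)} = \sqrt{461669 - 116} = \sqrt{461553}$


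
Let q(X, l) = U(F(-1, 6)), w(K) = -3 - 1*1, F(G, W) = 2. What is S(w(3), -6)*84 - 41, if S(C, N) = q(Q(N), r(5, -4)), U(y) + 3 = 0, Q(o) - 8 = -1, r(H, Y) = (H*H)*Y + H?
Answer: -293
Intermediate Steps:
r(H, Y) = H + Y*H**2 (r(H, Y) = H**2*Y + H = Y*H**2 + H = H + Y*H**2)
Q(o) = 7 (Q(o) = 8 - 1 = 7)
U(y) = -3 (U(y) = -3 + 0 = -3)
w(K) = -4 (w(K) = -3 - 1 = -4)
q(X, l) = -3
S(C, N) = -3
S(w(3), -6)*84 - 41 = -3*84 - 41 = -252 - 41 = -293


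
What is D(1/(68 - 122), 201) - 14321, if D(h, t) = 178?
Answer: -14143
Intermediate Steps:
D(1/(68 - 122), 201) - 14321 = 178 - 14321 = -14143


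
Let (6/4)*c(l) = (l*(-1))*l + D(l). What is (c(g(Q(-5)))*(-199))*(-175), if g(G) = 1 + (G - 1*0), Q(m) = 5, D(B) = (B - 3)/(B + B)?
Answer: -4979975/6 ≈ -8.3000e+5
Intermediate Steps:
D(B) = (-3 + B)/(2*B) (D(B) = (-3 + B)/((2*B)) = (-3 + B)*(1/(2*B)) = (-3 + B)/(2*B))
g(G) = 1 + G (g(G) = 1 + (G + 0) = 1 + G)
c(l) = -2*l²/3 + (-3 + l)/(3*l) (c(l) = 2*((l*(-1))*l + (-3 + l)/(2*l))/3 = 2*((-l)*l + (-3 + l)/(2*l))/3 = 2*(-l² + (-3 + l)/(2*l))/3 = -2*l²/3 + (-3 + l)/(3*l))
(c(g(Q(-5)))*(-199))*(-175) = (((-3 + (1 + 5) - 2*(1 + 5)³)/(3*(1 + 5)))*(-199))*(-175) = (((⅓)*(-3 + 6 - 2*6³)/6)*(-199))*(-175) = (((⅓)*(⅙)*(-3 + 6 - 2*216))*(-199))*(-175) = (((⅓)*(⅙)*(-3 + 6 - 432))*(-199))*(-175) = (((⅓)*(⅙)*(-429))*(-199))*(-175) = -143/6*(-199)*(-175) = (28457/6)*(-175) = -4979975/6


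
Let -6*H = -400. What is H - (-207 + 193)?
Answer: 242/3 ≈ 80.667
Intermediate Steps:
H = 200/3 (H = -1/6*(-400) = 200/3 ≈ 66.667)
H - (-207 + 193) = 200/3 - (-207 + 193) = 200/3 - 1*(-14) = 200/3 + 14 = 242/3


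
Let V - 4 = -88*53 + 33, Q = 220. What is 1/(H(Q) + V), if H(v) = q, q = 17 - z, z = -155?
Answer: -1/4455 ≈ -0.00022447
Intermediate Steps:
q = 172 (q = 17 - 1*(-155) = 17 + 155 = 172)
H(v) = 172
V = -4627 (V = 4 + (-88*53 + 33) = 4 + (-4664 + 33) = 4 - 4631 = -4627)
1/(H(Q) + V) = 1/(172 - 4627) = 1/(-4455) = -1/4455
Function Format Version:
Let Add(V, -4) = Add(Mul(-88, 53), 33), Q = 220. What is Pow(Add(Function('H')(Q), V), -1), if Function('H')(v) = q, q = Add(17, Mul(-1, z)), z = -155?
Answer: Rational(-1, 4455) ≈ -0.00022447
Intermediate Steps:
q = 172 (q = Add(17, Mul(-1, -155)) = Add(17, 155) = 172)
Function('H')(v) = 172
V = -4627 (V = Add(4, Add(Mul(-88, 53), 33)) = Add(4, Add(-4664, 33)) = Add(4, -4631) = -4627)
Pow(Add(Function('H')(Q), V), -1) = Pow(Add(172, -4627), -1) = Pow(-4455, -1) = Rational(-1, 4455)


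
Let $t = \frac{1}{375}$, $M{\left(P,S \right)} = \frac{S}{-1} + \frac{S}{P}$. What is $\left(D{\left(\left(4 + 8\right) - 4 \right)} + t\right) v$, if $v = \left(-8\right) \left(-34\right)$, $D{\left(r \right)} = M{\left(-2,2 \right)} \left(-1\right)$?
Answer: $\frac{306272}{375} \approx 816.73$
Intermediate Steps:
$M{\left(P,S \right)} = - S + \frac{S}{P}$ ($M{\left(P,S \right)} = S \left(-1\right) + \frac{S}{P} = - S + \frac{S}{P}$)
$D{\left(r \right)} = 3$ ($D{\left(r \right)} = \left(\left(-1\right) 2 + \frac{2}{-2}\right) \left(-1\right) = \left(-2 + 2 \left(- \frac{1}{2}\right)\right) \left(-1\right) = \left(-2 - 1\right) \left(-1\right) = \left(-3\right) \left(-1\right) = 3$)
$t = \frac{1}{375} \approx 0.0026667$
$v = 272$
$\left(D{\left(\left(4 + 8\right) - 4 \right)} + t\right) v = \left(3 + \frac{1}{375}\right) 272 = \frac{1126}{375} \cdot 272 = \frac{306272}{375}$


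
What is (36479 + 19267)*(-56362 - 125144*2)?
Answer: -17094510900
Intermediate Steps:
(36479 + 19267)*(-56362 - 125144*2) = 55746*(-56362 - 250288) = 55746*(-306650) = -17094510900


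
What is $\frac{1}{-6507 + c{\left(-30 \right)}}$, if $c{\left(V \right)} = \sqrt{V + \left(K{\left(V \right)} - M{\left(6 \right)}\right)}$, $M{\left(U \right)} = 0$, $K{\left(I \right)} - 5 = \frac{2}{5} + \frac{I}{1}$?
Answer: $- \frac{10845}{70568506} - \frac{i \sqrt{1365}}{211705518} \approx -0.00015368 - 1.7452 \cdot 10^{-7} i$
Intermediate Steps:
$K{\left(I \right)} = \frac{27}{5} + I$ ($K{\left(I \right)} = 5 + \left(\frac{2}{5} + \frac{I}{1}\right) = 5 + \left(2 \cdot \frac{1}{5} + I 1\right) = 5 + \left(\frac{2}{5} + I\right) = \frac{27}{5} + I$)
$c{\left(V \right)} = \sqrt{\frac{27}{5} + 2 V}$ ($c{\left(V \right)} = \sqrt{V + \left(\left(\frac{27}{5} + V\right) - 0\right)} = \sqrt{V + \left(\left(\frac{27}{5} + V\right) + 0\right)} = \sqrt{V + \left(\frac{27}{5} + V\right)} = \sqrt{\frac{27}{5} + 2 V}$)
$\frac{1}{-6507 + c{\left(-30 \right)}} = \frac{1}{-6507 + \frac{\sqrt{135 + 50 \left(-30\right)}}{5}} = \frac{1}{-6507 + \frac{\sqrt{135 - 1500}}{5}} = \frac{1}{-6507 + \frac{\sqrt{-1365}}{5}} = \frac{1}{-6507 + \frac{i \sqrt{1365}}{5}}$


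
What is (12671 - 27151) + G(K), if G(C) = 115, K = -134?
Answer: -14365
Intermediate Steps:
(12671 - 27151) + G(K) = (12671 - 27151) + 115 = -14480 + 115 = -14365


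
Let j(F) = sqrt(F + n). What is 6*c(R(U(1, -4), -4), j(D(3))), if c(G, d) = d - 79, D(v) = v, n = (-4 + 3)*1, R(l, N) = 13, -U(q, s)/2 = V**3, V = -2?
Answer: -474 + 6*sqrt(2) ≈ -465.51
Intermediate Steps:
U(q, s) = 16 (U(q, s) = -2*(-2)**3 = -2*(-8) = 16)
n = -1 (n = -1*1 = -1)
j(F) = sqrt(-1 + F) (j(F) = sqrt(F - 1) = sqrt(-1 + F))
c(G, d) = -79 + d
6*c(R(U(1, -4), -4), j(D(3))) = 6*(-79 + sqrt(-1 + 3)) = 6*(-79 + sqrt(2)) = -474 + 6*sqrt(2)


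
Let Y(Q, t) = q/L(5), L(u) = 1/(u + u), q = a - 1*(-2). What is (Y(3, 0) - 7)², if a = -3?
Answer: 289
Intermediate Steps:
q = -1 (q = -3 - 1*(-2) = -3 + 2 = -1)
L(u) = 1/(2*u)
Y(Q, t) = -10 (Y(Q, t) = -1/((½)/5) = -1/((½)*(⅕)) = -1/⅒ = -1*10 = -10)
(Y(3, 0) - 7)² = (-10 - 7)² = (-17)² = 289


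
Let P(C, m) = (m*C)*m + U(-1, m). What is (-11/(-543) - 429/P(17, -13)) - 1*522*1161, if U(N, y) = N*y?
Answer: -24351984803/40182 ≈ -6.0604e+5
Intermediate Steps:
P(C, m) = -m + C*m² (P(C, m) = (m*C)*m - m = (C*m)*m - m = C*m² - m = -m + C*m²)
(-11/(-543) - 429/P(17, -13)) - 1*522*1161 = (-11/(-543) - 429*(-1/(13*(-1 + 17*(-13))))) - 1*522*1161 = (-11*(-1/543) - 429*(-1/(13*(-1 - 221)))) - 522*1161 = (11/543 - 429/((-13*(-222)))) - 606042 = (11/543 - 429/2886) - 606042 = (11/543 - 429*1/2886) - 606042 = (11/543 - 11/74) - 606042 = -5159/40182 - 606042 = -24351984803/40182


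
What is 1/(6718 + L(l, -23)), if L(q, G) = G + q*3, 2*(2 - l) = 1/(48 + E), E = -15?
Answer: 22/147421 ≈ 0.00014923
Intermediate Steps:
l = 131/66 (l = 2 - 1/(2*(48 - 15)) = 2 - ½/33 = 2 - ½*1/33 = 2 - 1/66 = 131/66 ≈ 1.9848)
L(q, G) = G + 3*q
1/(6718 + L(l, -23)) = 1/(6718 + (-23 + 3*(131/66))) = 1/(6718 + (-23 + 131/22)) = 1/(6718 - 375/22) = 1/(147421/22) = 22/147421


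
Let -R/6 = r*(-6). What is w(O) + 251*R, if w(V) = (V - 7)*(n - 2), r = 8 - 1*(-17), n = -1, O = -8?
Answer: 225945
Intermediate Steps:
r = 25 (r = 8 + 17 = 25)
w(V) = 21 - 3*V (w(V) = (V - 7)*(-1 - 2) = (-7 + V)*(-3) = 21 - 3*V)
R = 900 (R = -150*(-6) = -6*(-150) = 900)
w(O) + 251*R = (21 - 3*(-8)) + 251*900 = (21 + 24) + 225900 = 45 + 225900 = 225945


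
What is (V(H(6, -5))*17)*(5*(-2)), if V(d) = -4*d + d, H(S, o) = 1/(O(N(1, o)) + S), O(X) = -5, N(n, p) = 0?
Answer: 510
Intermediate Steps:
H(S, o) = 1/(-5 + S)
V(d) = -3*d
(V(H(6, -5))*17)*(5*(-2)) = (-3/(-5 + 6)*17)*(5*(-2)) = (-3/1*17)*(-10) = (-3*1*17)*(-10) = -3*17*(-10) = -51*(-10) = 510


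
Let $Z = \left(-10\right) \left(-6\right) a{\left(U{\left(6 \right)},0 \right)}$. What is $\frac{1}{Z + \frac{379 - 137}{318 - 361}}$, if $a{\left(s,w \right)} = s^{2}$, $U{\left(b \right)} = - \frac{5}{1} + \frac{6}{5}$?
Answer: $\frac{215}{185066} \approx 0.0011617$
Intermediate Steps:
$U{\left(b \right)} = - \frac{19}{5}$ ($U{\left(b \right)} = \left(-5\right) 1 + 6 \cdot \frac{1}{5} = -5 + \frac{6}{5} = - \frac{19}{5}$)
$Z = \frac{4332}{5}$ ($Z = \left(-10\right) \left(-6\right) \left(- \frac{19}{5}\right)^{2} = 60 \cdot \frac{361}{25} = \frac{4332}{5} \approx 866.4$)
$\frac{1}{Z + \frac{379 - 137}{318 - 361}} = \frac{1}{\frac{4332}{5} + \frac{379 - 137}{318 - 361}} = \frac{1}{\frac{4332}{5} + \frac{242}{-43}} = \frac{1}{\frac{4332}{5} + 242 \left(- \frac{1}{43}\right)} = \frac{1}{\frac{4332}{5} - \frac{242}{43}} = \frac{1}{\frac{185066}{215}} = \frac{215}{185066}$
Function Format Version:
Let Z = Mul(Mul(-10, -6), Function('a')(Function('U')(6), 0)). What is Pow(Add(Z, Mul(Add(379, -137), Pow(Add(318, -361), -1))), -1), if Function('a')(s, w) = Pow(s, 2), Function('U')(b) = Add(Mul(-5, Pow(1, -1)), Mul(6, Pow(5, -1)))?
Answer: Rational(215, 185066) ≈ 0.0011617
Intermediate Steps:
Function('U')(b) = Rational(-19, 5) (Function('U')(b) = Add(Mul(-5, 1), Mul(6, Rational(1, 5))) = Add(-5, Rational(6, 5)) = Rational(-19, 5))
Z = Rational(4332, 5) (Z = Mul(Mul(-10, -6), Pow(Rational(-19, 5), 2)) = Mul(60, Rational(361, 25)) = Rational(4332, 5) ≈ 866.40)
Pow(Add(Z, Mul(Add(379, -137), Pow(Add(318, -361), -1))), -1) = Pow(Add(Rational(4332, 5), Mul(Add(379, -137), Pow(Add(318, -361), -1))), -1) = Pow(Add(Rational(4332, 5), Mul(242, Pow(-43, -1))), -1) = Pow(Add(Rational(4332, 5), Mul(242, Rational(-1, 43))), -1) = Pow(Add(Rational(4332, 5), Rational(-242, 43)), -1) = Pow(Rational(185066, 215), -1) = Rational(215, 185066)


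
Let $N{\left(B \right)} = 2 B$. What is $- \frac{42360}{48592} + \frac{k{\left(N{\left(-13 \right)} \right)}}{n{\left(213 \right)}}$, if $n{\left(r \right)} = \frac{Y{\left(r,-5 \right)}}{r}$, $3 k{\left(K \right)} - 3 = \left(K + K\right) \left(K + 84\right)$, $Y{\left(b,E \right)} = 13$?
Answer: $- \frac{1299437137}{78962} \approx -16457.0$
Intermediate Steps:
$k{\left(K \right)} = 1 + \frac{2 K \left(84 + K\right)}{3}$ ($k{\left(K \right)} = 1 + \frac{\left(K + K\right) \left(K + 84\right)}{3} = 1 + \frac{2 K \left(84 + K\right)}{3}$)
$n{\left(r \right)} = \frac{13}{r}$
$- \frac{42360}{48592} + \frac{k{\left(N{\left(-13 \right)} \right)}}{n{\left(213 \right)}} = - \frac{42360}{48592} + \frac{1 + 56 \cdot 2 \left(-13\right) + \frac{2 \left(2 \left(-13\right)\right)^{2}}{3}}{13 \cdot \frac{1}{213}} = \left(-42360\right) \frac{1}{48592} + \frac{1 + 56 \left(-26\right) + \frac{2 \left(-26\right)^{2}}{3}}{13 \cdot \frac{1}{213}} = - \frac{5295}{6074} + \frac{1 - 1456 + \frac{2}{3} \cdot 676}{\frac{13}{213}} = - \frac{5295}{6074} + \left(1 - 1456 + \frac{1352}{3}\right) \frac{213}{13} = - \frac{5295}{6074} - \frac{213923}{13} = - \frac{1299437137}{78962}$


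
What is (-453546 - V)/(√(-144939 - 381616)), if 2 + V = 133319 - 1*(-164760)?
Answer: 751623*I*√526555/526555 ≈ 1035.8*I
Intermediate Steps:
V = 298077 (V = -2 + (133319 - 1*(-164760)) = -2 + (133319 + 164760) = -2 + 298079 = 298077)
(-453546 - V)/(√(-144939 - 381616)) = (-453546 - 1*298077)/(√(-144939 - 381616)) = (-453546 - 298077)/(√(-526555)) = -751623*(-I*√526555/526555) = -(-751623)*I*√526555/526555 = 751623*I*√526555/526555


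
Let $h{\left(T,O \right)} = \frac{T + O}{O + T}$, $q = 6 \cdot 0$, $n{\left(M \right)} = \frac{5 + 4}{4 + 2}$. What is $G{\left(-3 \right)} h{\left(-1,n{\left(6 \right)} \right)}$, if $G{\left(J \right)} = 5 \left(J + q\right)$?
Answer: $-15$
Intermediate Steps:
$n{\left(M \right)} = \frac{3}{2}$ ($n{\left(M \right)} = \frac{9}{6} = 9 \cdot \frac{1}{6} = \frac{3}{2}$)
$q = 0$
$h{\left(T,O \right)} = 1$ ($h{\left(T,O \right)} = \frac{O + T}{O + T} = 1$)
$G{\left(J \right)} = 5 J$ ($G{\left(J \right)} = 5 \left(J + 0\right) = 5 J$)
$G{\left(-3 \right)} h{\left(-1,n{\left(6 \right)} \right)} = 5 \left(-3\right) 1 = \left(-15\right) 1 = -15$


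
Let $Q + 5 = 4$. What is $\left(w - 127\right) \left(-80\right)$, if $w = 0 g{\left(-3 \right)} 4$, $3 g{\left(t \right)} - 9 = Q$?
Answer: $10160$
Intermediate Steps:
$Q = -1$ ($Q = -5 + 4 = -1$)
$g{\left(t \right)} = \frac{8}{3}$ ($g{\left(t \right)} = 3 + \frac{1}{3} \left(-1\right) = 3 - \frac{1}{3} = \frac{8}{3}$)
$w = 0$ ($w = 0 \cdot \frac{8}{3} \cdot 4 = 0 \cdot 4 = 0$)
$\left(w - 127\right) \left(-80\right) = \left(0 - 127\right) \left(-80\right) = \left(-127\right) \left(-80\right) = 10160$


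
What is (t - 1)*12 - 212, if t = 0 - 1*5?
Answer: -284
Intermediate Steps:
t = -5 (t = 0 - 5 = -5)
(t - 1)*12 - 212 = (-5 - 1)*12 - 212 = -6*12 - 212 = -72 - 212 = -284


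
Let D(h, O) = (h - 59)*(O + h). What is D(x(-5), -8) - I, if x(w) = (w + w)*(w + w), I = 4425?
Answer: -653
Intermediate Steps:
x(w) = 4*w² (x(w) = (2*w)*(2*w) = 4*w²)
D(h, O) = (-59 + h)*(O + h)
D(x(-5), -8) - I = ((4*(-5)²)² - 59*(-8) - 236*(-5)² - 32*(-5)²) - 1*4425 = ((4*25)² + 472 - 236*25 - 32*25) - 4425 = (100² + 472 - 59*100 - 8*100) - 4425 = (10000 + 472 - 5900 - 800) - 4425 = 3772 - 4425 = -653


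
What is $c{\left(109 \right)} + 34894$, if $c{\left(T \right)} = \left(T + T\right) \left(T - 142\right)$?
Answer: $27700$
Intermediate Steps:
$c{\left(T \right)} = 2 T \left(-142 + T\right)$
$c{\left(109 \right)} + 34894 = 2 \cdot 109 \left(-142 + 109\right) + 34894 = 2 \cdot 109 \left(-33\right) + 34894 = -7194 + 34894 = 27700$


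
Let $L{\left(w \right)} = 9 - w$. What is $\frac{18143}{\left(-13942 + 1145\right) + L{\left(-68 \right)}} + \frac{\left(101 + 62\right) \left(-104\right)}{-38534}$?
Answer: $- \frac{241746461}{245076240} \approx -0.98641$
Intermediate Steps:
$\frac{18143}{\left(-13942 + 1145\right) + L{\left(-68 \right)}} + \frac{\left(101 + 62\right) \left(-104\right)}{-38534} = \frac{18143}{\left(-13942 + 1145\right) + \left(9 - -68\right)} + \frac{\left(101 + 62\right) \left(-104\right)}{-38534} = \frac{18143}{-12797 + \left(9 + 68\right)} + 163 \left(-104\right) \left(- \frac{1}{38534}\right) = \frac{18143}{-12797 + 77} - - \frac{8476}{19267} = \frac{18143}{-12720} + \frac{8476}{19267} = 18143 \left(- \frac{1}{12720}\right) + \frac{8476}{19267} = - \frac{18143}{12720} + \frac{8476}{19267} = - \frac{241746461}{245076240}$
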